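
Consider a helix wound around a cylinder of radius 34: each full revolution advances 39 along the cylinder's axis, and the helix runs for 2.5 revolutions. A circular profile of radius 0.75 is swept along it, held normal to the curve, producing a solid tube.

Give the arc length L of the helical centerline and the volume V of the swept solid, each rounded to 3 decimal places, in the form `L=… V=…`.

L=542.898 V=959.379

2πR = 2π·34 = 213.628300
per-turn = √(213.628300² + 39²) = √(45637.0508 + 1521) = √47158.0508 = 217.159045
L = 2.5 × 217.159045 = 542.897612
V = π·0.75² × L = 1.767146 × 542.897612 = 959.379272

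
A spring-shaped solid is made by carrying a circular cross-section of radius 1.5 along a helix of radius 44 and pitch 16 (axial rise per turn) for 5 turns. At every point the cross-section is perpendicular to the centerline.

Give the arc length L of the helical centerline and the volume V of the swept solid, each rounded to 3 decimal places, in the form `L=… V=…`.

2πR = 2π·44 = 276.460154
per-turn = √(276.460154² + 16²) = √(76430.2165 + 256) = √76686.2165 = 276.922763
L = 5 × 276.922763 = 1384.613813
V = π·1.5² × L = 7.068583 × 1384.613813 = 9787.258314

L=1384.614 V=9787.258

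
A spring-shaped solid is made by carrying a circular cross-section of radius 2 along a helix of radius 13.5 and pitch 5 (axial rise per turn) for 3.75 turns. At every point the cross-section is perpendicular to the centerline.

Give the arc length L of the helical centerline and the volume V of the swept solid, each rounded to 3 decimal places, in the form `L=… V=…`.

2πR = 2π·13.5 = 84.823002
per-turn = √(84.823002² + 5²) = √(7194.9416 + 25) = √7219.9416 = 84.970240
L = 3.75 × 84.970240 = 318.638398
V = π·2² × L = 12.566371 × 318.638398 = 4004.128205

L=318.638 V=4004.128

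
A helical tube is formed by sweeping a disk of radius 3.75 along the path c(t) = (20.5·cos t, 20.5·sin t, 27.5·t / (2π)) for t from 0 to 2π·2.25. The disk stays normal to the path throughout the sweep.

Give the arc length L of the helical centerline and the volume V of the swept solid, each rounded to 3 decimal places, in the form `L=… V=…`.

L=296.343 V=13092.054

2πR = 2π·20.5 = 128.805299
per-turn = √(128.805299² + 27.5²) = √(16590.8050 + 756.25) = √17347.0550 = 131.708219
L = 2.25 × 131.708219 = 296.343493
V = π·3.75² × L = 44.178647 × 296.343493 = 13092.054483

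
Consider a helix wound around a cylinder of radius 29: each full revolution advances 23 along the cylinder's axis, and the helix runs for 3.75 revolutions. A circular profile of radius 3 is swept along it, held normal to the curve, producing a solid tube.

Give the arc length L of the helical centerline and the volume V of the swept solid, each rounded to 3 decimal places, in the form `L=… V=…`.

L=688.718 V=19473.054

2πR = 2π·29 = 182.212374
per-turn = √(182.212374² + 23²) = √(33201.3492 + 529) = √33730.3492 = 183.658240
L = 3.75 × 183.658240 = 688.718401
V = π·3² × L = 28.274334 × 688.718401 = 19473.054017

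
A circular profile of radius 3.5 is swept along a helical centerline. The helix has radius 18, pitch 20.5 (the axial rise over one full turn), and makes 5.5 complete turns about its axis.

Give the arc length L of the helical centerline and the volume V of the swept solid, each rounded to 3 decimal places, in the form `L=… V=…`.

L=632.171 V=24328.802

2πR = 2π·18 = 113.097336
per-turn = √(113.097336² + 20.5²) = √(12791.0073 + 420.25) = √13211.2573 = 114.940234
L = 5.5 × 114.940234 = 632.171285
V = π·3.5² × L = 38.484510 × 632.171285 = 24328.802139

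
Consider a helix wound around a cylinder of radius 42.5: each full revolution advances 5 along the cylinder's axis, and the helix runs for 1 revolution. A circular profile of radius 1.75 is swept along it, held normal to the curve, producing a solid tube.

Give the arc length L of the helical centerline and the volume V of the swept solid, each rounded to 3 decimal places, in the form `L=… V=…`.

L=267.082 V=2569.632

2πR = 2π·42.5 = 267.035376
per-turn = √(267.035376² + 5²) = √(71307.8918 + 25) = √71332.8918 = 267.082182
L = 1 × 267.082182 = 267.082182
V = π·1.75² × L = 9.621128 × 267.082182 = 2569.631724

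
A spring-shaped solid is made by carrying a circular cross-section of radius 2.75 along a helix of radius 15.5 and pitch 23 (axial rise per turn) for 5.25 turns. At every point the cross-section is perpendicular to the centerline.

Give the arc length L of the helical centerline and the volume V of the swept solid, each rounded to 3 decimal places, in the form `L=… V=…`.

L=525.359 V=12481.639

2πR = 2π·15.5 = 97.389372
per-turn = √(97.389372² + 23²) = √(9484.6898 + 529) = √10013.6898 = 100.068426
L = 5.25 × 100.068426 = 525.359235
V = π·2.75² × L = 23.758294 × 525.359235 = 12481.639396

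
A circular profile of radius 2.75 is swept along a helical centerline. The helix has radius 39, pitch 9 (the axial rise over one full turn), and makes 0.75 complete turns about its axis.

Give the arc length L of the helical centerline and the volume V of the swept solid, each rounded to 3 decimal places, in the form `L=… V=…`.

2πR = 2π·39 = 245.044227
per-turn = √(245.044227² + 9²) = √(60046.6732 + 81) = √60127.6732 = 245.209448
L = 0.75 × 245.209448 = 183.907086
V = π·2.75² × L = 23.758294 × 183.907086 = 4369.318692

L=183.907 V=4369.319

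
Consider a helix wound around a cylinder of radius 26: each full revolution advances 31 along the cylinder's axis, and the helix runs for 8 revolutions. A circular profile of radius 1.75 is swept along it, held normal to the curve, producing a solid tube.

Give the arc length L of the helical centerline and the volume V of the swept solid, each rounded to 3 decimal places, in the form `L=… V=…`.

L=1330.225 V=12798.263

2πR = 2π·26 = 163.362818
per-turn = √(163.362818² + 31²) = √(26687.4103 + 961) = √27648.4103 = 166.278111
L = 8 × 166.278111 = 1330.224890
V = π·1.75² × L = 9.621128 × 1330.224890 = 12798.263277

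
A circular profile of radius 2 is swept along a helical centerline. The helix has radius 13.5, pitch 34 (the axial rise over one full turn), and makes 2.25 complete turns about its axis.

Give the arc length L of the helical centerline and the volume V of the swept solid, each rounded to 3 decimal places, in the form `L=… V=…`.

2πR = 2π·13.5 = 84.823002
per-turn = √(84.823002² + 34²) = √(7194.9416 + 1156) = √8350.9416 = 91.383487
L = 2.25 × 91.383487 = 205.612845
V = π·2² × L = 12.566371 × 205.612845 = 2583.807209

L=205.613 V=2583.807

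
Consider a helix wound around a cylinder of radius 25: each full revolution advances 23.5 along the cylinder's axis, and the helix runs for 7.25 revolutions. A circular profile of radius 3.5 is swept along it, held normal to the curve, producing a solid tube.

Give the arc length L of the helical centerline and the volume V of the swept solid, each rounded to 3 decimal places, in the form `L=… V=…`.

L=1151.501 V=44314.965

2πR = 2π·25 = 157.079633
per-turn = √(157.079633² + 23.5²) = √(24674.0110 + 552.25) = √25226.2610 = 158.827772
L = 7.25 × 158.827772 = 1151.501343
V = π·3.5² × L = 38.484510 × 1151.501343 = 44314.964974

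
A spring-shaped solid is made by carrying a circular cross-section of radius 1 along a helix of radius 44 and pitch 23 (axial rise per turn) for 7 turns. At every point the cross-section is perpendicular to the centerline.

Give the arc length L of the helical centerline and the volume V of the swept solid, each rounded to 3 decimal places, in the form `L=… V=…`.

L=1941.907 V=6100.680

2πR = 2π·44 = 276.460154
per-turn = √(276.460154² + 23²) = √(76430.2165 + 529) = √76959.2165 = 277.415242
L = 7 × 277.415242 = 1941.906694
V = π·1² × L = 3.141593 × 1941.906694 = 6100.679803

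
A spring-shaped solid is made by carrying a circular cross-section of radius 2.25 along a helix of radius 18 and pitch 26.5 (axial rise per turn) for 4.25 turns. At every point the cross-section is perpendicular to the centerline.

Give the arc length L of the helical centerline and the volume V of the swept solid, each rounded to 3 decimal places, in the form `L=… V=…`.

2πR = 2π·18 = 113.097336
per-turn = √(113.097336² + 26.5²) = √(12791.0073 + 702.25) = √13493.2573 = 116.160481
L = 4.25 × 116.160481 = 493.682043
V = π·2.25² × L = 15.904313 × 493.682043 = 7851.673648

L=493.682 V=7851.674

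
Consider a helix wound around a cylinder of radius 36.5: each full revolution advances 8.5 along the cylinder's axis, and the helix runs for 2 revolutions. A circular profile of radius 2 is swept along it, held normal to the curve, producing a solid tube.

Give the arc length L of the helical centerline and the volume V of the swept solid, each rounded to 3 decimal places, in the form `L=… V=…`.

2πR = 2π·36.5 = 229.336264
per-turn = √(229.336264² + 8.5²) = √(52595.1219 + 72.25) = √52667.3719 = 229.493729
L = 2 × 229.493729 = 458.987459
V = π·2² × L = 12.566371 × 458.987459 = 5767.806516

L=458.987 V=5767.807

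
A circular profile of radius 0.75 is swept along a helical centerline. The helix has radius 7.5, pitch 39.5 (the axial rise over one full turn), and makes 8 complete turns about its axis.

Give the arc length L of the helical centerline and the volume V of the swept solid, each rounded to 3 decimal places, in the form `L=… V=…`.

2πR = 2π·7.5 = 47.123890
per-turn = √(47.123890² + 39.5²) = √(2220.6610 + 1560.25) = √3780.9110 = 61.489113
L = 8 × 61.489113 = 491.912902
V = π·0.75² × L = 1.767146 × 491.912902 = 869.281852

L=491.913 V=869.282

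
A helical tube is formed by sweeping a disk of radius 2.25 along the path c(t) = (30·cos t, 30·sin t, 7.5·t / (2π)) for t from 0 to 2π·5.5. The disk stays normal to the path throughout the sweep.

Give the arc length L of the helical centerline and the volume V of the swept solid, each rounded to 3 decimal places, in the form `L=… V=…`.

L=1037.546 V=16501.454

2πR = 2π·30 = 188.495559
per-turn = √(188.495559² + 7.5²) = √(35530.5758 + 56.25) = √35586.8258 = 188.644708
L = 5.5 × 188.644708 = 1037.545894
V = π·2.25² × L = 15.904313 × 1037.545894 = 16501.454449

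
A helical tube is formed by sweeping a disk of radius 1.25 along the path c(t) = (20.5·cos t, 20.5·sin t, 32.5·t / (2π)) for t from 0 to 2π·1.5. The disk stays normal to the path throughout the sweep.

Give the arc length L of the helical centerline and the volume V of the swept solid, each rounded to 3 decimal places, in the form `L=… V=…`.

2πR = 2π·20.5 = 128.805299
per-turn = √(128.805299² + 32.5²) = √(16590.8050 + 1056.25) = √17647.0550 = 132.842218
L = 1.5 × 132.842218 = 199.263328
V = π·1.25² × L = 4.908739 × 199.263328 = 978.131572

L=199.263 V=978.132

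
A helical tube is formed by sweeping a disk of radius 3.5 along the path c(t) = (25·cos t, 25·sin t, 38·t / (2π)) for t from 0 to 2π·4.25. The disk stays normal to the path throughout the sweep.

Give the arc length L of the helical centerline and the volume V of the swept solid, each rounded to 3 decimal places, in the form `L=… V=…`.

L=686.845 V=26432.908

2πR = 2π·25 = 157.079633
per-turn = √(157.079633² + 38²) = √(24674.0110 + 1444) = √26118.0110 = 161.610677
L = 4.25 × 161.610677 = 686.845378
V = π·3.5² × L = 38.484510 × 686.845378 = 26432.907835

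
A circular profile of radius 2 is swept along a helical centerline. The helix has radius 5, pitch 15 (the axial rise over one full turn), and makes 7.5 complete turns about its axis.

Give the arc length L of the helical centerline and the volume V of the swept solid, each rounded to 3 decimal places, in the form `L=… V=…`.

L=261.099 V=3281.069

2πR = 2π·5 = 31.415927
per-turn = √(31.415927² + 15²) = √(986.9604 + 225) = √1211.9604 = 34.813222
L = 7.5 × 34.813222 = 261.099167
V = π·2² × L = 12.566371 × 261.099167 = 3281.068894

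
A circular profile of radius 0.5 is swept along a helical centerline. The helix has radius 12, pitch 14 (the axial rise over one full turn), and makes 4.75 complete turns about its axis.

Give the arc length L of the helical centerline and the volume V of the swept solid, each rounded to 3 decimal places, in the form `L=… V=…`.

2πR = 2π·12 = 75.398224
per-turn = √(75.398224² + 14²) = √(5684.8921 + 196) = √5880.8921 = 76.686975
L = 4.75 × 76.686975 = 364.263131
V = π·0.5² × L = 0.785398 × 364.263131 = 286.091594

L=364.263 V=286.092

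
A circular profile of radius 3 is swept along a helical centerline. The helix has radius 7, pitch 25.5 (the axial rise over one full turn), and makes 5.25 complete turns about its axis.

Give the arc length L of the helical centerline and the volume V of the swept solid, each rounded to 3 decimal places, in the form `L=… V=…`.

2πR = 2π·7 = 43.982297
per-turn = √(43.982297² + 25.5²) = √(1934.4425 + 650.25) = √2584.6925 = 50.839871
L = 5.25 × 50.839871 = 266.909322
V = π·3² × L = 28.274334 × 266.909322 = 7546.683278

L=266.909 V=7546.683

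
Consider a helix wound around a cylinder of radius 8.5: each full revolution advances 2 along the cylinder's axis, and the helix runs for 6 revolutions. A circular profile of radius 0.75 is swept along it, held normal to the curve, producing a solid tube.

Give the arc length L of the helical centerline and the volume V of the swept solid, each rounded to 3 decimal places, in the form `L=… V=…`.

2πR = 2π·8.5 = 53.407075
per-turn = √(53.407075² + 2²) = √(2852.3157 + 4) = √2856.3157 = 53.444510
L = 6 × 53.444510 = 320.667061
V = π·0.75² × L = 1.767146 × 320.667061 = 566.665472

L=320.667 V=566.665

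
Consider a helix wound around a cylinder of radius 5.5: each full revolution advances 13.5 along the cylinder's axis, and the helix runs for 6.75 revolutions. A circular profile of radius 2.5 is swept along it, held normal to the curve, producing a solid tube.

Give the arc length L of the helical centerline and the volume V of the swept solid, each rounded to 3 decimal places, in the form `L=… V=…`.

2πR = 2π·5.5 = 34.557519
per-turn = √(34.557519² + 13.5²) = √(1194.2221 + 182.25) = √1376.4721 = 37.100837
L = 6.75 × 37.100837 = 250.430652
V = π·2.5² × L = 19.634954 × 250.430652 = 4917.194357

L=250.431 V=4917.194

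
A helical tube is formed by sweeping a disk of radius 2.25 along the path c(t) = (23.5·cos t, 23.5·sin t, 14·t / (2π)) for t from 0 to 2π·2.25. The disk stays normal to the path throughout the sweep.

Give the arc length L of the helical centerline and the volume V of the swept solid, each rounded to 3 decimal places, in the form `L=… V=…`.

2πR = 2π·23.5 = 147.654855
per-turn = √(147.654855² + 14²) = √(21801.9561 + 196) = √21997.9561 = 148.317080
L = 2.25 × 148.317080 = 333.713429
V = π·2.25² × L = 15.904313 × 333.713429 = 5307.482767

L=333.713 V=5307.483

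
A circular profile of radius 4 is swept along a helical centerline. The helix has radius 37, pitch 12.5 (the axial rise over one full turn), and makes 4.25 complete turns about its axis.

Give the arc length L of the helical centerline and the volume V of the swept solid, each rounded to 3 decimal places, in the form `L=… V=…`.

L=989.458 V=49735.588

2πR = 2π·37 = 232.477856
per-turn = √(232.477856² + 12.5²) = √(54045.9537 + 156.25) = √54202.2037 = 232.813667
L = 4.25 × 232.813667 = 989.458086
V = π·4² × L = 50.265482 × 989.458086 = 49735.588074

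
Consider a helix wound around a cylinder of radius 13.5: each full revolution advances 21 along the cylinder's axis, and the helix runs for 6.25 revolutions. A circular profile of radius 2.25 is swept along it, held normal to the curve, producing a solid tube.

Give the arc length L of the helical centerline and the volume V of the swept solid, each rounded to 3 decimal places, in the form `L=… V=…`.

2πR = 2π·13.5 = 84.823002
per-turn = √(84.823002² + 21²) = √(7194.9416 + 441) = √7635.9416 = 87.383875
L = 6.25 × 87.383875 = 546.149219
V = π·2.25² × L = 15.904313 × 546.149219 = 8686.128014

L=546.149 V=8686.128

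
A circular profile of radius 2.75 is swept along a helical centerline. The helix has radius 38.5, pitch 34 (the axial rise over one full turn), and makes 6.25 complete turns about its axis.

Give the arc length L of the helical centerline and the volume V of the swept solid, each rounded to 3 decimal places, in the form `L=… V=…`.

2πR = 2π·38.5 = 241.902634
per-turn = √(241.902634² + 34²) = √(58516.8845 + 1156) = √59672.8845 = 244.280340
L = 6.25 × 244.280340 = 1526.752125
V = π·2.75² × L = 23.758294 × 1526.752125 = 36273.026522

L=1526.752 V=36273.027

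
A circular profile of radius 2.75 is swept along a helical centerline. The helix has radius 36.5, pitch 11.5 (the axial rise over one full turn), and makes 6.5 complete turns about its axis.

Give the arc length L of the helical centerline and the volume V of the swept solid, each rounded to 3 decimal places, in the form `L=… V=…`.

L=1492.559 V=35460.649

2πR = 2π·36.5 = 229.336264
per-turn = √(229.336264² + 11.5²) = √(52595.1219 + 132.25) = √52727.3719 = 229.624415
L = 6.5 × 229.624415 = 1492.558696
V = π·2.75² × L = 23.758294 × 1492.558696 = 35460.648971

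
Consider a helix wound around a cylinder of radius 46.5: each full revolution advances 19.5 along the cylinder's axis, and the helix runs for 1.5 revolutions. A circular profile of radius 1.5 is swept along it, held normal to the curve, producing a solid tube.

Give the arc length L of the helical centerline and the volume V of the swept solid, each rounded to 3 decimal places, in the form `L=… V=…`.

L=439.227 V=3104.714

2πR = 2π·46.5 = 292.168117
per-turn = √(292.168117² + 19.5²) = √(85362.2085 + 380.25) = √85742.4585 = 292.818132
L = 1.5 × 292.818132 = 439.227198
V = π·1.5² × L = 7.068583 × 439.227198 = 3104.714112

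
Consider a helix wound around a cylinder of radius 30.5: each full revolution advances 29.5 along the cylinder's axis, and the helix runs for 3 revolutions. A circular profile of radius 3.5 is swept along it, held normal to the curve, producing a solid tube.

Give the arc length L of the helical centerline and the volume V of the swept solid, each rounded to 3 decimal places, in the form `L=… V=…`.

L=581.683 V=22385.796

2πR = 2π·30.5 = 191.637152
per-turn = √(191.637152² + 29.5²) = √(36724.7980 + 870.25) = √37595.0480 = 193.894425
L = 3 × 193.894425 = 581.683274
V = π·3.5² × L = 38.484510 × 581.683274 = 22385.795797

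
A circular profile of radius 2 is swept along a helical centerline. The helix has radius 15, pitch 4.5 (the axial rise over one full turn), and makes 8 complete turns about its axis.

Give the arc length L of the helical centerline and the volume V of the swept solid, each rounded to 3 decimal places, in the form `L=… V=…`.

L=754.841 V=9485.614

2πR = 2π·15 = 94.247780
per-turn = √(94.247780² + 4.5²) = √(8882.6440 + 20.25) = √8902.8940 = 94.355148
L = 8 × 94.355148 = 754.841184
V = π·2² × L = 12.566371 × 754.841184 = 9485.614077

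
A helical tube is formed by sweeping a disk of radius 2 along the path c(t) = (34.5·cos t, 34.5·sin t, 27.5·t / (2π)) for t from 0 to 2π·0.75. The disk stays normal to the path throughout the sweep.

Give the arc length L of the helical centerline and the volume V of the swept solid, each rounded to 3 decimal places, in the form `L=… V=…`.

L=163.880 V=2059.383

2πR = 2π·34.5 = 216.769893
per-turn = √(216.769893² + 27.5²) = √(46989.1866 + 756.25) = √47745.4366 = 218.507292
L = 0.75 × 218.507292 = 163.880469
V = π·2² × L = 12.566371 × 163.880469 = 2059.382708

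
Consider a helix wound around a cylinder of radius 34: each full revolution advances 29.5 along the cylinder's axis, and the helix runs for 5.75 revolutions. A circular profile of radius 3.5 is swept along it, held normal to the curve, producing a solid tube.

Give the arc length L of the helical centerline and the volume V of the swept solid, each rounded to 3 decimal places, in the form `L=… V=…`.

2πR = 2π·34 = 213.628300
per-turn = √(213.628300² + 29.5²) = √(45637.0508 + 870.25) = √46507.3008 = 215.655514
L = 5.75 × 215.655514 = 1240.019206
V = π·3.5² × L = 38.484510 × 1240.019206 = 47721.531539

L=1240.019 V=47721.532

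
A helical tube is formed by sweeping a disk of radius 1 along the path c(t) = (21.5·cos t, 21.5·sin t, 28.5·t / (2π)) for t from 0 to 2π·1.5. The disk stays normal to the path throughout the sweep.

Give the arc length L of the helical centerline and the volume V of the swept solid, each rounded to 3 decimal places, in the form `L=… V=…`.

L=207.093 V=650.602

2πR = 2π·21.5 = 135.088484
per-turn = √(135.088484² + 28.5²) = √(18248.8985 + 812.25) = √19061.1485 = 138.062118
L = 1.5 × 138.062118 = 207.093178
V = π·1² × L = 3.141593 × 207.093178 = 650.602405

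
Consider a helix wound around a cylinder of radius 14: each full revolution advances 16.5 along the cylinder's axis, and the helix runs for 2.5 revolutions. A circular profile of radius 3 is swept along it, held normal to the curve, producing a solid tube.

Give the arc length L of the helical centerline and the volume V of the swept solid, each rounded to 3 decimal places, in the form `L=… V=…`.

2πR = 2π·14 = 87.964594
per-turn = √(87.964594² + 16.5²) = √(7737.7699 + 272.25) = √8010.0199 = 89.498714
L = 2.5 × 89.498714 = 223.746786
V = π·3² × L = 28.274334 × 223.746786 = 6326.291321

L=223.747 V=6326.291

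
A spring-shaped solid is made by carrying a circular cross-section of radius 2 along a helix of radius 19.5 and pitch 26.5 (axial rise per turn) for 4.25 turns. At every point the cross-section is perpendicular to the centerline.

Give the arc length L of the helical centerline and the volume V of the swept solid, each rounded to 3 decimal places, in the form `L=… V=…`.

L=532.759 V=6694.853

2πR = 2π·19.5 = 122.522113
per-turn = √(122.522113² + 26.5²) = √(15011.6683 + 702.25) = √15713.9183 = 125.355169
L = 4.25 × 125.355169 = 532.759467
V = π·2² × L = 12.566371 × 532.759467 = 6694.852905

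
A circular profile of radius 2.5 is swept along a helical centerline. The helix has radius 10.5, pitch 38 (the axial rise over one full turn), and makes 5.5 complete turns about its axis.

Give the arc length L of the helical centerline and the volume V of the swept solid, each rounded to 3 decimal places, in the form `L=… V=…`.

2πR = 2π·10.5 = 65.973446
per-turn = √(65.973446² + 38²) = √(4352.4955 + 1444) = √5796.4955 = 76.134720
L = 5.5 × 76.134720 = 418.740958
V = π·2.5² × L = 19.634954 × 418.740958 = 8221.959489

L=418.741 V=8221.959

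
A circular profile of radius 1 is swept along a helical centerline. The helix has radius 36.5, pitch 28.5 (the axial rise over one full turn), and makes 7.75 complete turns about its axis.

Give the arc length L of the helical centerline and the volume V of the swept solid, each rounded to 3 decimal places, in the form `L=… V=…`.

L=1791.028 V=5626.680

2πR = 2π·36.5 = 229.336264
per-turn = √(229.336264² + 28.5²) = √(52595.1219 + 812.25) = √53407.3719 = 231.100350
L = 7.75 × 231.100350 = 1791.027714
V = π·1² × L = 3.141593 × 1791.027714 = 5626.679508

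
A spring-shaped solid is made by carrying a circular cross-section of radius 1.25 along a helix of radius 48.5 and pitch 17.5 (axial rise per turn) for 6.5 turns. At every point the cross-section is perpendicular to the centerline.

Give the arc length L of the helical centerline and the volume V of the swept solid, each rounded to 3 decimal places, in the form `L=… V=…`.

2πR = 2π·48.5 = 304.734487
per-turn = √(304.734487² + 17.5²) = √(92863.1078 + 306.25) = √93169.3578 = 305.236560
L = 6.5 × 305.236560 = 1984.037643
V = π·1.25² × L = 4.908739 × 1984.037643 = 9739.122004

L=1984.038 V=9739.122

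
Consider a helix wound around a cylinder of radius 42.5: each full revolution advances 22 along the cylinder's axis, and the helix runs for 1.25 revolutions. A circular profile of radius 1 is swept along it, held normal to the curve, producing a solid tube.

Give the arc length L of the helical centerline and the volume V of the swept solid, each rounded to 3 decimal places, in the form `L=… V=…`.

L=334.925 V=1052.198

2πR = 2π·42.5 = 267.035376
per-turn = √(267.035376² + 22²) = √(71307.8918 + 484) = √71791.8918 = 267.940090
L = 1.25 × 267.940090 = 334.925112
V = π·1² × L = 3.141593 × 334.925112 = 1052.198273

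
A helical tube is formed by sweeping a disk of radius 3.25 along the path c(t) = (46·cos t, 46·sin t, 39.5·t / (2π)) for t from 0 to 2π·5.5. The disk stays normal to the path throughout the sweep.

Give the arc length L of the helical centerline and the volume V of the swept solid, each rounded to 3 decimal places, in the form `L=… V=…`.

2πR = 2π·46 = 289.026524
per-turn = √(289.026524² + 39.5²) = √(83536.3317 + 1560.25) = √85096.5817 = 291.713184
L = 5.5 × 291.713184 = 1604.422511
V = π·3.25² × L = 33.183072 × 1604.422511 = 53239.668360

L=1604.423 V=53239.668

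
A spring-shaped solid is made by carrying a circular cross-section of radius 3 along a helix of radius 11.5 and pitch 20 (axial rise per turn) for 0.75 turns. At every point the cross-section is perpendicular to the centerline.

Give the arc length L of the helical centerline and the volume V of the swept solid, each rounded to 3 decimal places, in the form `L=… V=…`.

L=56.230 V=1589.869

2πR = 2π·11.5 = 72.256631
per-turn = √(72.256631² + 20²) = √(5221.0207 + 400) = √5621.0207 = 74.973467
L = 0.75 × 74.973467 = 56.230100
V = π·3² × L = 28.274334 × 56.230100 = 1589.868625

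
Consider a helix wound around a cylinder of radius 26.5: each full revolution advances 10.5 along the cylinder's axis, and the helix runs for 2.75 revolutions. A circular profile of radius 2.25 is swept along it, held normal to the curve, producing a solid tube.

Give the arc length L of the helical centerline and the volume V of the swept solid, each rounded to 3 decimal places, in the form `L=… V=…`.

L=458.797 V=7296.846

2πR = 2π·26.5 = 166.504411
per-turn = √(166.504411² + 10.5²) = √(27723.7188 + 110.25) = √27833.9688 = 166.835154
L = 2.75 × 166.835154 = 458.796675
V = π·2.25² × L = 15.904313 × 458.796675 = 7296.845831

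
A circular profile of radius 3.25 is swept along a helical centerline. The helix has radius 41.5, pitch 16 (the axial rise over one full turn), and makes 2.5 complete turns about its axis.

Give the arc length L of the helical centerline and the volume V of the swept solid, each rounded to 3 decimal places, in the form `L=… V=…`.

2πR = 2π·41.5 = 260.752190
per-turn = √(260.752190² + 16²) = √(67991.7047 + 256) = √68247.7047 = 261.242617
L = 2.5 × 261.242617 = 653.106541
V = π·3.25² × L = 33.183072 × 653.106541 = 21672.081652

L=653.107 V=21672.082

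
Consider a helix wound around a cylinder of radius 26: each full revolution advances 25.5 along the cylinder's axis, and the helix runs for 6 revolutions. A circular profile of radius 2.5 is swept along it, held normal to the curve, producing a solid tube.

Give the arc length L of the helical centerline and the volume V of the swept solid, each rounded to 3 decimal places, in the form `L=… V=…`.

L=992.046 V=19478.783

2πR = 2π·26 = 163.362818
per-turn = √(163.362818² + 25.5²) = √(26687.4103 + 650.25) = √27337.6603 = 165.341042
L = 6 × 165.341042 = 992.046254
V = π·2.5² × L = 19.634954 × 992.046254 = 19478.782655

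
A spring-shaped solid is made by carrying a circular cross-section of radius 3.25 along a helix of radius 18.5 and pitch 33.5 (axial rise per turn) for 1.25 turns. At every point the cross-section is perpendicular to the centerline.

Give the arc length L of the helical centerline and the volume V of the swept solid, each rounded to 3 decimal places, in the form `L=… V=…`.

L=151.212 V=5017.695

2πR = 2π·18.5 = 116.238928
per-turn = √(116.238928² + 33.5²) = √(13511.4884 + 1122.25) = √14633.7384 = 120.969990
L = 1.25 × 120.969990 = 151.212487
V = π·3.25² × L = 33.183072 × 151.212487 = 5017.694912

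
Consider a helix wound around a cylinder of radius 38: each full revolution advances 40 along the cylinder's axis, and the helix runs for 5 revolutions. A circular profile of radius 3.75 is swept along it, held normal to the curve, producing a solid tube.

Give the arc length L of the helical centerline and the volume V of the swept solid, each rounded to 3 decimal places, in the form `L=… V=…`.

2πR = 2π·38 = 238.761042
per-turn = √(238.761042² + 40²) = √(57006.8350 + 1600) = √58606.8350 = 242.088486
L = 5 × 242.088486 = 1210.442430
V = π·3.75² × L = 44.178647 × 1210.442430 = 53475.708440

L=1210.442 V=53475.708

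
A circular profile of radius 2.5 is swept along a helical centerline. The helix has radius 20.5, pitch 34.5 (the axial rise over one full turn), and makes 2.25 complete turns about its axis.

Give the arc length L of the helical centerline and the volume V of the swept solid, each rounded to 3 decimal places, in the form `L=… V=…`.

2πR = 2π·20.5 = 128.805299
per-turn = √(128.805299² + 34.5²) = √(16590.8050 + 1190.25) = √17781.0550 = 133.345622
L = 2.25 × 133.345622 = 300.027650
V = π·2.5² × L = 19.634954 × 300.027650 = 5891.029137

L=300.028 V=5891.029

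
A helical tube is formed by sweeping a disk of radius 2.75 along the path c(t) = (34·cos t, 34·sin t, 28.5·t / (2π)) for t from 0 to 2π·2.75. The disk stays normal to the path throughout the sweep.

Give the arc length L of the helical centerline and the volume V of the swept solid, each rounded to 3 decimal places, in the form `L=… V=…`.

2πR = 2π·34 = 213.628300
per-turn = √(213.628300² + 28.5²) = √(45637.0508 + 812.25) = √46449.3008 = 215.520998
L = 2.75 × 215.520998 = 592.682746
V = π·2.75² × L = 23.758294 × 592.682746 = 14081.131181

L=592.683 V=14081.131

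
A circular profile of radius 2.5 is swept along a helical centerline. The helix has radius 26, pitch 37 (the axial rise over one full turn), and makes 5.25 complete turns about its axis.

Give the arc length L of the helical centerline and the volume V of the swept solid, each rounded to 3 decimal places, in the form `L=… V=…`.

L=879.378 V=17266.537

2πR = 2π·26 = 163.362818
per-turn = √(163.362818² + 37²) = √(26687.4103 + 1369) = √28056.4103 = 167.500479
L = 5.25 × 167.500479 = 879.377512
V = π·2.5² × L = 19.634954 × 879.377512 = 17266.537075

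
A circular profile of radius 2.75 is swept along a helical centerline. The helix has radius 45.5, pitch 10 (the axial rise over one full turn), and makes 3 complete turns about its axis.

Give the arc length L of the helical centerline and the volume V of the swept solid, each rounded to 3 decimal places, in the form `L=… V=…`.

2πR = 2π·45.5 = 285.884931
per-turn = √(285.884931² + 10²) = √(81730.1940 + 100) = √81830.1940 = 286.059774
L = 3 × 286.059774 = 858.179321
V = π·2.75² × L = 23.758294 × 858.179321 = 20388.876985

L=858.179 V=20388.877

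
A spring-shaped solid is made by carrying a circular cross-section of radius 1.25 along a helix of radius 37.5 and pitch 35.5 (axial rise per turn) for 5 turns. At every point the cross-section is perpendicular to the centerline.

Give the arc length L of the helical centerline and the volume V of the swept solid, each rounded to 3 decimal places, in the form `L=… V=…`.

L=1191.394 V=5848.241

2πR = 2π·37.5 = 235.619449
per-turn = √(235.619449² + 35.5²) = √(55516.5248 + 1260.25) = √56776.7748 = 238.278775
L = 5 × 238.278775 = 1191.393876
V = π·1.25² × L = 4.908739 × 1191.393876 = 5848.241015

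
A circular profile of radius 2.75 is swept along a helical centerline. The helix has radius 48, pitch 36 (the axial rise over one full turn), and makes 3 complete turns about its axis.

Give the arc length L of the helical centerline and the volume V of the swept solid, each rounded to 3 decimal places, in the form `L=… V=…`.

L=911.202 V=21648.597

2πR = 2π·48 = 301.592895
per-turn = √(301.592895² + 36²) = √(90958.2742 + 1296) = √92254.2742 = 303.733887
L = 3 × 303.733887 = 911.201661
V = π·2.75² × L = 23.758294 × 911.201661 = 21648.597364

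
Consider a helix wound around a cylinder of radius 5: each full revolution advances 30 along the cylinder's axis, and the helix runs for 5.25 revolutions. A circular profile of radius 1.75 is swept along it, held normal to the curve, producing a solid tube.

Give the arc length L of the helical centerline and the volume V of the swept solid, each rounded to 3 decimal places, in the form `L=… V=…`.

L=228.056 V=2194.152

2πR = 2π·5 = 31.415927
per-turn = √(31.415927² + 30²) = √(986.9604 + 900) = √1886.9604 = 43.439158
L = 5.25 × 43.439158 = 228.055579
V = π·1.75² × L = 9.621128 × 228.055579 = 2194.151803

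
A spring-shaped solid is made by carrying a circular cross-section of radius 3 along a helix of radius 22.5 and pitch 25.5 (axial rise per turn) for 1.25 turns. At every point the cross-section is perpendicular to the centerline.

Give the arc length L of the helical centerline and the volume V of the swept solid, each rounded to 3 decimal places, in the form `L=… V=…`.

2πR = 2π·22.5 = 141.371669
per-turn = √(141.371669² + 25.5²) = √(19985.9489 + 650.25) = √20636.1989 = 143.653050
L = 1.25 × 143.653050 = 179.566313
V = π·3² × L = 28.274334 × 179.566313 = 5077.117891

L=179.566 V=5077.118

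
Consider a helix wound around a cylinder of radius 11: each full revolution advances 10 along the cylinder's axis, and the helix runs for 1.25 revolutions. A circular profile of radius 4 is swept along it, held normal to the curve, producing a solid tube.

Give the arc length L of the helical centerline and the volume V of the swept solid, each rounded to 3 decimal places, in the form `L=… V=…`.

2πR = 2π·11 = 69.115038
per-turn = √(69.115038² + 10²) = √(4776.8885 + 100) = √4876.8885 = 69.834723
L = 1.25 × 69.834723 = 87.293404
V = π·4² × L = 50.265482 × 87.293404 = 4387.845052

L=87.293 V=4387.845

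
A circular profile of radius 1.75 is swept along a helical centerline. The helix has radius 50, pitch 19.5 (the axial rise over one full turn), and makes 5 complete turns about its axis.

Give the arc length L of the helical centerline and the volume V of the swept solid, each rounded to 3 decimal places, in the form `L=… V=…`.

L=1573.819 V=15141.917

2πR = 2π·50 = 314.159265
per-turn = √(314.159265² + 19.5²) = √(98696.0440 + 380.25) = √99076.2940 = 314.763870
L = 5 × 314.763870 = 1573.819351
V = π·1.75² × L = 9.621128 × 1573.819351 = 15141.916643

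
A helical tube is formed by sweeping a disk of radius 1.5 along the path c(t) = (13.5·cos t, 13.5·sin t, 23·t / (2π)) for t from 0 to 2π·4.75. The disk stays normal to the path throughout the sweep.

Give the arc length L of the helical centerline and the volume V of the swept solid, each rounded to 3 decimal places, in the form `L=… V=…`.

2πR = 2π·13.5 = 84.823002
per-turn = √(84.823002² + 23²) = √(7194.9416 + 529) = √7723.9416 = 87.885958
L = 4.75 × 87.885958 = 417.458300
V = π·1.5² × L = 7.068583 × 417.458300 = 2950.838842

L=417.458 V=2950.839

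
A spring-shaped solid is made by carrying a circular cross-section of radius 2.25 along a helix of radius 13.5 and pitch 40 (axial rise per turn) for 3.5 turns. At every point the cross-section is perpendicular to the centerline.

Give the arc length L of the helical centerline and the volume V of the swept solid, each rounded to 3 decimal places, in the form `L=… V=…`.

L=328.235 V=5220.348

2πR = 2π·13.5 = 84.823002
per-turn = √(84.823002² + 40²) = √(7194.9416 + 1600) = √8794.9416 = 93.781350
L = 3.5 × 93.781350 = 328.234725
V = π·2.25² × L = 15.904313 × 328.234725 = 5220.347741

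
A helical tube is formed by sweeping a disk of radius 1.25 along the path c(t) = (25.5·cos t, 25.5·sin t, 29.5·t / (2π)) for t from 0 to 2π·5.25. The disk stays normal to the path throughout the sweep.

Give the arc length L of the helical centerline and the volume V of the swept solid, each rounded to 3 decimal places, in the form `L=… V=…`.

2πR = 2π·25.5 = 160.221225
per-turn = √(160.221225² + 29.5²) = √(25670.8410 + 870.25) = √26541.0910 = 162.914367
L = 5.25 × 162.914367 = 855.300428
V = π·1.25² × L = 4.908739 × 855.300428 = 4198.446158

L=855.300 V=4198.446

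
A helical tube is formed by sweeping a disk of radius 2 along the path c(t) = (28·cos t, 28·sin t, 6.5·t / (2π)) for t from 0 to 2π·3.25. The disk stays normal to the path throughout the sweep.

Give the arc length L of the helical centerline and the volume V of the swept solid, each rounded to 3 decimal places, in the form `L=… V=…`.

2πR = 2π·28 = 175.929189
per-turn = √(175.929189² + 6.5²) = √(30951.0794 + 42.25) = √30993.3294 = 176.049224
L = 3.25 × 176.049224 = 572.159979
V = π·2² × L = 12.566371 × 572.159979 = 7189.974349

L=572.160 V=7189.974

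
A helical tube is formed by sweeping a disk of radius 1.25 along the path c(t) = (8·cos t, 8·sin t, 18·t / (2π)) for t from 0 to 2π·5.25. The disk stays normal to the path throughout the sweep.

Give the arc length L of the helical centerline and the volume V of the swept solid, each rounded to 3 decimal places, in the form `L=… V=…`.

2πR = 2π·8 = 50.265482
per-turn = √(50.265482² + 18²) = √(2526.6187 + 324) = √2850.6187 = 53.391186
L = 5.25 × 53.391186 = 280.303726
V = π·1.25² × L = 4.908739 × 280.303726 = 1375.937696

L=280.304 V=1375.938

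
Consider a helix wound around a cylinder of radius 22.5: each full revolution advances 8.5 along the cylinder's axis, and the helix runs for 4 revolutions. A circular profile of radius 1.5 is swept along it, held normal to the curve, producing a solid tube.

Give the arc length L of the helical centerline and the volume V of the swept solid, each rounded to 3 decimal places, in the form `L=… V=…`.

2πR = 2π·22.5 = 141.371669
per-turn = √(141.371669² + 8.5²) = √(19985.9489 + 72.25) = √20058.1989 = 141.626971
L = 4 × 141.626971 = 566.507884
V = π·1.5² × L = 7.068583 × 566.507884 = 4004.408265

L=566.508 V=4004.408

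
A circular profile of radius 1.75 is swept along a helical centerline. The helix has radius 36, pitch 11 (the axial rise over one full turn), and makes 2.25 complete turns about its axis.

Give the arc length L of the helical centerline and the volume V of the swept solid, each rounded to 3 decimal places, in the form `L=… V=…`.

L=509.539 V=4902.344

2πR = 2π·36 = 226.194671
per-turn = √(226.194671² + 11²) = √(51164.0292 + 121) = √51285.0292 = 226.461982
L = 2.25 × 226.461982 = 509.539459
V = π·1.75² × L = 9.621128 × 509.539459 = 4902.344103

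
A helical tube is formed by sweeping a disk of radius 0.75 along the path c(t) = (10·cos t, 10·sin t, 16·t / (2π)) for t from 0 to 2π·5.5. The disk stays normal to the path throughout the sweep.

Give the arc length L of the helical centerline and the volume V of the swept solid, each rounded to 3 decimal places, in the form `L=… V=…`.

L=356.604 V=630.171

2πR = 2π·10 = 62.831853
per-turn = √(62.831853² + 16²) = √(3947.8418 + 256) = √4203.8418 = 64.837040
L = 5.5 × 64.837040 = 356.603720
V = π·0.75² × L = 1.767146 × 356.603720 = 630.170791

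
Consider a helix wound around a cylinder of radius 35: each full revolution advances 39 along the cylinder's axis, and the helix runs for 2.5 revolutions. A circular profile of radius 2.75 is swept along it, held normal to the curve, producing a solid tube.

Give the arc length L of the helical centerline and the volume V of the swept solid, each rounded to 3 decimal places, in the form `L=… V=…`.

L=558.357 V=13265.617

2πR = 2π·35 = 219.911486
per-turn = √(219.911486² + 39²) = √(48361.0616 + 1521) = √49882.0616 = 223.342924
L = 2.5 × 223.342924 = 558.357309
V = π·2.75² × L = 23.758294 × 558.357309 = 13265.617357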